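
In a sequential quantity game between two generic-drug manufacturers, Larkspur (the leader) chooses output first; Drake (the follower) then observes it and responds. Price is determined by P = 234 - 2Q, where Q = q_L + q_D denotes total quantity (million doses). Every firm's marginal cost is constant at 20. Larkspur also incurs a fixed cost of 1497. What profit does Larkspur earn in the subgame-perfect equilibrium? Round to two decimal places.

The follower Drake best-responds to any q_L: π_D = (234 - 2Q)q_D - 20q_D.
Follower FOC: 214 - 2q_L - 4q_D = 0, so q_D(q_L) = (214 - 2q_L)/4.
The leader anticipates this reaction. Substituting into P = 234 - 2Q gives P = 127 - q_L, so π_L = (127 - q_L)q_L - 20q_L.
Maximising: ∂π_L/∂q_L = 107 - 2q_L = 0, giving q_L = 107/2.
Then q_D = (214 - 2·(107/2))/4 = 107/4.
Price P = 234 - 2·(321/4) = 147/2.
Larkspur's profit: (147/2 - 20)·(107/2) - 1497 = 1365.2500.

1365.25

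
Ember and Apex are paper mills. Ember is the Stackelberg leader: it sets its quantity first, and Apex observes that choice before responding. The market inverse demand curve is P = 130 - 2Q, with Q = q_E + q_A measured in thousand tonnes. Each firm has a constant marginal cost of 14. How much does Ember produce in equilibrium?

Solve by backward induction. Given q_E, the follower Apex maximises π_A = (130 - 2q_E - 2q_A)q_A - 14q_A.
Setting the follower's marginal profit to zero, 116 - 2q_E - 4q_A = 0, i.e. q_A = (116 - 2q_E)/4.
The leader anticipates this reaction. Substituting into P = 130 - 2Q gives P = 72 - q_E, so π_E = (72 - q_E)q_E - 14q_E.
The leader's first-order condition 58 - 2q_E = 0 yields q_E = 29.
Then q_A = (116 - 2·29)/4 = 29/2.

29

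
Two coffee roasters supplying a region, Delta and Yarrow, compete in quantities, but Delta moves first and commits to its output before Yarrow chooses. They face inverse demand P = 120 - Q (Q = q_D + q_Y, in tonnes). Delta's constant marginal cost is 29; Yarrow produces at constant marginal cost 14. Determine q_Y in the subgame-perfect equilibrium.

Solve by backward induction. Given q_D, the follower Yarrow maximises π_Y = (120 - q_D - q_Y)q_Y - 14q_Y.
Setting the follower's marginal profit to zero, 106 - q_D - 2q_Y = 0, i.e. q_Y = (106 - q_D)/2.
The leader anticipates this reaction. Substituting into P = 120 - Q gives P = 67 - (1/2)q_D, so π_D = (67 - (1/2)q_D)q_D - 29q_D.
Maximising: ∂π_D/∂q_D = 38 - q_D = 0, giving q_D = 38.
Then q_Y = (106 - 38)/2 = 34.

34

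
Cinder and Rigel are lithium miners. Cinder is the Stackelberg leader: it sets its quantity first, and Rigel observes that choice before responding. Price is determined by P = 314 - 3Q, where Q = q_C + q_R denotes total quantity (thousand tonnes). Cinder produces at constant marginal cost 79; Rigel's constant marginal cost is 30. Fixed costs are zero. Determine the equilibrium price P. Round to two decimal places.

125.50

The follower Rigel best-responds to any q_C: π_R = (314 - 3Q)q_R - 30q_R.
∂π_R/∂q_R = 284 - 3q_C - 6q_R = 0 gives the reaction function q_R = (284 - 3q_C)/6.
The leader anticipates this reaction. Substituting into P = 314 - 3Q gives P = 172 - (3/2)q_C, so π_C = (172 - (3/2)q_C)q_C - 79q_C.
Maximising: ∂π_C/∂q_C = 93 - 3q_C = 0, giving q_C = 31.
Then q_R = (284 - 3·31)/6 = 191/6.
Total output Q = 377/6, so price P = 314 - 3·(377/6) = 251/2.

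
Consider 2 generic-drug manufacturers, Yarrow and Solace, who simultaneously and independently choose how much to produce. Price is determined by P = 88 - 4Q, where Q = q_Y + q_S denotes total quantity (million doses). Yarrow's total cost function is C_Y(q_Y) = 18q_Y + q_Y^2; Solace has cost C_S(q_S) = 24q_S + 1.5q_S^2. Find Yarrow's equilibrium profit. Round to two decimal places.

149.50

Yarrow's profit: π_Y = (88 - 4Q)q_Y - (18q_Y + q_Y²). Setting ∂π_Y/∂q_Y = 0: 70 - 10q_Y - 4(q_S) = 0.
Solace's first-order condition: 64 - 11q_S - 4(q_Y) = 0.
Best responses: q_Y = (70 - 4q_S)/10, q_S = (64 - 4q_Y)/11.
Substituting one into the other gives q_Y = 257/47 and q_S = 180/47.
Price P = 88 - 4·(437/47) = 50.8085.
Yarrow's profit: 50.8085·(257/47) - 18·(257/47) - (257/47)² = 149.4998.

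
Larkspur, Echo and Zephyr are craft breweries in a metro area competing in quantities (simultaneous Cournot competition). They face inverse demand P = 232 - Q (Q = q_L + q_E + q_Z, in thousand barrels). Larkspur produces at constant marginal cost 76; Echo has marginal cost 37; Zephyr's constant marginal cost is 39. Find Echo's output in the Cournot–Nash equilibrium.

Larkspur's profit: π_L = (232 - Q)q_L - (76q_L). Setting ∂π_L/∂q_L = 0: 156 - 2q_L - (q_E + q_Z) = 0.
Echo's first-order condition: 195 - 2q_E - (q_L + q_Z) = 0.
Zephyr's first-order condition: 193 - 2q_Z - (q_L + q_E) = 0.
Adding the 3 conditions: 544 − 2Q − 2Q = 0, i.e. Q = 136.
Back-substituting: q_L = (156 − 136) = 20, q_E = (195 − 136) = 59, q_Z = (193 − 136) = 57.

59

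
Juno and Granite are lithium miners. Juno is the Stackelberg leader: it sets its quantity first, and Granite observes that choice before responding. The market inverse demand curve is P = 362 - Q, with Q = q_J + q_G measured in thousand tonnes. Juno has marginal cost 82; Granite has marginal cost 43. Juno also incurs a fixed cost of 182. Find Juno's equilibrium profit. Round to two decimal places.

The follower Granite best-responds to any q_J: π_G = (362 - Q)q_G - 43q_G.
Follower FOC: 319 - q_J - 2q_G = 0, so q_G(q_J) = (319 - q_J)/2.
Juno substitutes q_G(q_J) into its own profit: π_J = q_J(362 - q_J - (319 - q_J)/2) - 82q_J = (405/2 - (1/2)q_J)q_J - 82q_J.
Maximising: ∂π_J/∂q_J = 241/2 - q_J = 0, giving q_J = 241/2.
Then q_G = (319 - 241/2)/2 = 397/4.
Price P = 362 - 879/4 = 569/4.
Juno's profit: (569/4 - 82)·(241/2) - 182 = 7078.1250.

7078.13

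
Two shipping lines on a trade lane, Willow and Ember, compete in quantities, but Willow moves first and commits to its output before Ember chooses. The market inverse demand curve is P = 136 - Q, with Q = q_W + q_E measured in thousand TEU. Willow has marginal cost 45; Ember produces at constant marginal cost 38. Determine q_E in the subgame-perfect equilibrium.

28

Solve by backward induction. Given q_W, the follower Ember maximises π_E = (136 - q_W - q_E)q_E - 38q_E.
Setting the follower's marginal profit to zero, 98 - q_W - 2q_E = 0, i.e. q_E = (98 - q_W)/2.
The leader anticipates this reaction. Substituting into P = 136 - Q gives P = 87 - (1/2)q_W, so π_W = (87 - (1/2)q_W)q_W - 45q_W.
The leader's first-order condition 42 - q_W = 0 yields q_W = 42.
Then q_E = (98 - 42)/2 = 28.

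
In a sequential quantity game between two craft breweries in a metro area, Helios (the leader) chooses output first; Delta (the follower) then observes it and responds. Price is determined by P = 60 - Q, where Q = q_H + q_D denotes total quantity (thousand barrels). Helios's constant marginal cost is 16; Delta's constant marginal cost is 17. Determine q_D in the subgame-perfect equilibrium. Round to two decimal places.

The follower Delta best-responds to any q_H: π_D = (60 - Q)q_D - 17q_D.
Setting the follower's marginal profit to zero, 43 - q_H - 2q_D = 0, i.e. q_D = (43 - q_H)/2.
The leader anticipates this reaction. Substituting into P = 60 - Q gives P = 77/2 - (1/2)q_H, so π_H = (77/2 - (1/2)q_H)q_H - 16q_H.
The leader's first-order condition 45/2 - q_H = 0 yields q_H = 45/2.
Then q_D = (43 - 45/2)/2 = 41/4.

10.25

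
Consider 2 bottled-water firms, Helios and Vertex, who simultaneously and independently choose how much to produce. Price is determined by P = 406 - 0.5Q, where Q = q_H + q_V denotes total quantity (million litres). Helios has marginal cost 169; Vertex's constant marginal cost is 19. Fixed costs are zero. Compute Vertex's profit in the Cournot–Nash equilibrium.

Helios's profit: π_H = (406 - 0.5Q)q_H - (169q_H). Setting ∂π_H/∂q_H = 0: 237 - q_H - (1/2)(q_V) = 0.
Vertex's profit: π_V = (406 - 0.5Q)q_V - (19q_V). Setting ∂π_V/∂q_V = 0: 387 - q_V - (1/2)(q_H) = 0.
So q_H = (237 - (1/2)q_V) and q_V = (387 - (1/2)q_H).
Solving the pair: q_H = 58, q_V = 358.
Price P = 406 - (1/2)·416 = 198.
Vertex's profit: (198 - 19)·358 = 64082.

64082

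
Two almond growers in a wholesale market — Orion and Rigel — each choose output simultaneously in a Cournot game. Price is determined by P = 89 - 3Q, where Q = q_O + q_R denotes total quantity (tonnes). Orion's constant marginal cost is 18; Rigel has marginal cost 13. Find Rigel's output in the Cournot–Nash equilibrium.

Orion's profit: π_O = (89 - 3Q)q_O - (18q_O). Setting ∂π_O/∂q_O = 0: 71 - 6q_O - 3(q_R) = 0.
Rigel's first-order condition: 76 - 6q_R - 3(q_O) = 0.
Best responses: q_O = (71 - 3q_R)/6, q_R = (76 - 3q_O)/6.
Solving the pair: q_O = 22/3, q_R = 9.

9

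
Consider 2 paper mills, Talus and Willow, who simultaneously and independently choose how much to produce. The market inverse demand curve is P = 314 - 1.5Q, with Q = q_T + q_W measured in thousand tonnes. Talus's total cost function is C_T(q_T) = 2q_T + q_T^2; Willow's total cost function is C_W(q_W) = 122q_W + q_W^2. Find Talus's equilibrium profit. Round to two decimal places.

7815.40

Talus's profit: π_T = (314 - 1.5Q)q_T - (2q_T + q_T²). Setting ∂π_T/∂q_T = 0: 312 - 5q_T - (3/2)(q_W) = 0.
Willow's profit: π_W = (314 - 1.5Q)q_W - (122q_W + q_W²). Setting ∂π_W/∂q_W = 0: 192 - 5q_W - (3/2)(q_T) = 0.
So q_T = (312 - (3/2)q_W)/5 and q_W = (192 - (3/2)q_T)/5.
Solving the pair: q_T = 55.9121, q_W = 1968/91.
Price P = 314 - (3/2)·(1008/13) = 197.6923.
Talus's profit: 197.6923·55.9121 - 2·55.9121 - 55.9121² = 7815.4039.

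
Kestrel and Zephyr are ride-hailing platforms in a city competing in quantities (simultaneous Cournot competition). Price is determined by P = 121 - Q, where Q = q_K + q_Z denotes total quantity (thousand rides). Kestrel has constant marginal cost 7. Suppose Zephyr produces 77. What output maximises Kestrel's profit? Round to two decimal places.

With the rival's output fixed at 77, Kestrel's profit is π_K = (121 - 77 - q_K)q_K - (7q_K) = (44 - q_K)q_K - (7q_K).
∂π_K/∂q_K = 37 - 2q_K = 0, so q_K = 37/2.

18.50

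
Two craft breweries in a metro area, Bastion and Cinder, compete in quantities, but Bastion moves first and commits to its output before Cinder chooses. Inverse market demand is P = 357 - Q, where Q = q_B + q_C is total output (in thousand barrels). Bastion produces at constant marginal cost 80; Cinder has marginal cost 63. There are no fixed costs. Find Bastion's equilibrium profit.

8450

Solve by backward induction. Given q_B, the follower Cinder maximises π_C = (357 - q_B - q_C)q_C - 63q_C.
Follower FOC: 294 - q_B - 2q_C = 0, so q_C(q_B) = (294 - q_B)/2.
The leader anticipates this reaction. Substituting into P = 357 - Q gives P = 210 - (1/2)q_B, so π_B = (210 - (1/2)q_B)q_B - 80q_B.
Leader FOC: 130 - q_B = 0, so q_B = 130.
Then q_C = (294 - 130)/2 = 82.
Price P = 357 - 212 = 145.
Bastion's profit: (145 - 80)·130 = 8450.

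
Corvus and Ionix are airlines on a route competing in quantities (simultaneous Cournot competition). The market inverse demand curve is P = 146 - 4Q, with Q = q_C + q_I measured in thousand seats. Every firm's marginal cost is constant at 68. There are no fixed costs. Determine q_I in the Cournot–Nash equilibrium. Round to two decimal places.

A representative firm's profit is π_i = q_i(146 - 4Q) - 68q_i.
Setting ∂π_i/∂q_i = 0 with rivals' quantities fixed: 78 - 8q_i - 4q_j = 0.
With identical firms every q_j equals q_i, so q_j = q_i and 78 = 12q_i, giving q_i = 13/2.

6.50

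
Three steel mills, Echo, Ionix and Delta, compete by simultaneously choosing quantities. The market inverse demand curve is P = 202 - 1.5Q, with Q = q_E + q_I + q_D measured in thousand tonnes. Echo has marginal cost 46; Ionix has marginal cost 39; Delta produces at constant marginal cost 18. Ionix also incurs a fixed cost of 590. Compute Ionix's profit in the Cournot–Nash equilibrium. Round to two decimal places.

Echo's profit: π_E = (202 - 1.5Q)q_E - (46q_E). Setting ∂π_E/∂q_E = 0: 156 - 3q_E - (3/2)(q_I + q_D) = 0.
Ionix's first-order condition: 163 - 3q_I - (3/2)(q_E + q_D) = 0.
Delta's profit: π_D = (202 - 1.5Q)q_D - (18q_D). Setting ∂π_D/∂q_D = 0: 184 - 3q_D - (3/2)(q_E + q_I) = 0.
Adding the 3 first-order conditions: 503 − 6Q = 0, so Q = 503/6.
Back-substituting: q_E = (156 − 503/4)/(3/2) = 121/6, q_I = (163 − 503/4)/(3/2) = 149/6, q_D = (184 − 503/4)/(3/2) = 233/6.
Price P = 202 - (3/2)·(503/6) = 305/4.
Ionix's profit: (305/4 - 39)·(149/6) - 590 = 335.0417.

335.04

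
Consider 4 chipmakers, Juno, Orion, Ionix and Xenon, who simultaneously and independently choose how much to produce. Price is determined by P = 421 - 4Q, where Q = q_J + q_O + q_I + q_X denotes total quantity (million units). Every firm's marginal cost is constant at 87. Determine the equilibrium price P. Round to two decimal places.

153.80

Each firm earns π_i = (421 - 4Q)q_i - 87q_i.
First-order condition (treating rivals' output as given): 334 - 8q_i - 4·Σ_{j≠i} q_j = 0.
With identical firms every q_j equals q_i, so Σ_{j≠i} q_j = 3q_i and 334 = 20q_i, giving q_i = 167/10.
Total output Q = 334/5, so price P = 421 - 4·(334/5) = 769/5.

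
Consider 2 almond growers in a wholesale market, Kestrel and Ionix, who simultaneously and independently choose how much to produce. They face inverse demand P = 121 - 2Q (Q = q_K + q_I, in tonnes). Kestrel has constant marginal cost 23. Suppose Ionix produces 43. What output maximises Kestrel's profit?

With the rival's output fixed at 43, Kestrel's profit is π_K = (121 - 2·43 - 2q_K)q_K - (23q_K) = (35 - 2q_K)q_K - (23q_K).
∂π_K/∂q_K = 12 - 4q_K = 0, so q_K = 3.

3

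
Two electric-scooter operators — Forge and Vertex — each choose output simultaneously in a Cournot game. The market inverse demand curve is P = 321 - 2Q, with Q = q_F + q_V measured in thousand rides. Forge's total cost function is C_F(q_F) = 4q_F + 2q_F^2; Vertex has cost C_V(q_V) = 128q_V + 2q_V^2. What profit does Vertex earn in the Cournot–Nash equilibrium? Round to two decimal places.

920.11

Forge's profit: π_F = (321 - 2Q)q_F - (4q_F + 2q_F²). Setting ∂π_F/∂q_F = 0: 317 - 8q_F - 2(q_V) = 0.
Vertex's first-order condition: 193 - 8q_V - 2(q_F) = 0.
Rearranging gives the reaction functions q_F = (317 - 2q_V)/8 and q_V = (193 - 2q_F)/8.
Substituting one into the other gives q_F = 215/6 and q_V = 91/6.
Price P = 321 - 2·51 = 219.
Vertex's profit: 219·(91/6) - 128·(91/6) - 2(91/6)² = 920.1111.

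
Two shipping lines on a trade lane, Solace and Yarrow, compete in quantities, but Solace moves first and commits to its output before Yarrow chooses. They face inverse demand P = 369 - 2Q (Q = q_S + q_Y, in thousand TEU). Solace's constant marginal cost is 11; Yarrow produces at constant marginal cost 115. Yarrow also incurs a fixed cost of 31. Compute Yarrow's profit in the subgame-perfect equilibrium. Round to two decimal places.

The follower Yarrow best-responds to any q_S: π_Y = (369 - 2Q)q_Y - 115q_Y.
∂π_Y/∂q_Y = 254 - 2q_S - 4q_Y = 0 gives the reaction function q_Y = (254 - 2q_S)/4.
The leader anticipates this reaction. Substituting into P = 369 - 2Q gives P = 242 - q_S, so π_S = (242 - q_S)q_S - 11q_S.
Maximising: ∂π_S/∂q_S = 231 - 2q_S = 0, giving q_S = 231/2.
Then q_Y = (254 - 2·(231/2))/4 = 23/4.
Price P = 369 - 2·(485/4) = 253/2.
Yarrow's profit: (253/2 - 115)·(23/4) - 31 = 281/8.

35.13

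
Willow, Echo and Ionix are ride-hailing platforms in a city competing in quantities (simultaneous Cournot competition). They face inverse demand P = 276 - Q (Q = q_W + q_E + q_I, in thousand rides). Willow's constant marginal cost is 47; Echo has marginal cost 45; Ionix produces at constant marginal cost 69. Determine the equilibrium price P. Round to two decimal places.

109.25

Willow's profit: π_W = (276 - Q)q_W - (47q_W). Setting ∂π_W/∂q_W = 0: 229 - 2q_W - (q_E + q_I) = 0.
Echo's profit: π_E = (276 - Q)q_E - (45q_E). Setting ∂π_E/∂q_E = 0: 231 - 2q_E - (q_W + q_I) = 0.
Ionix's first-order condition: 207 - 2q_I - (q_W + q_E) = 0.
Adding the 3 first-order conditions: 667 − 4Q = 0, so Q = 667/4.
Back-substituting: q_W = (229 − 667/4) = 249/4, q_E = (231 − 667/4) = 257/4, q_I = (207 − 667/4) = 161/4.
Total output Q = 667/4, so price P = 276 - 667/4 = 437/4.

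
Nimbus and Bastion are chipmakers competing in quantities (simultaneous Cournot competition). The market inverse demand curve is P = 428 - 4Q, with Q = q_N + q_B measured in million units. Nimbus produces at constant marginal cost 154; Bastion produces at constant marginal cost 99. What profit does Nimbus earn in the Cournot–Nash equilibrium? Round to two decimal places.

Nimbus's profit: π_N = (428 - 4Q)q_N - (154q_N). Setting ∂π_N/∂q_N = 0: 274 - 8q_N - 4(q_B) = 0.
Bastion's profit: π_B = (428 - 4Q)q_B - (99q_B). Setting ∂π_B/∂q_B = 0: 329 - 8q_B - 4(q_N) = 0.
So q_N = (274 - 4q_B)/8 and q_B = (329 - 4q_N)/8.
Solving the pair: q_N = 73/4, q_B = 32.
Price P = 428 - 4·(201/4) = 227.
Nimbus's profit: (227 - 154)·(73/4) = 1332.2500.

1332.25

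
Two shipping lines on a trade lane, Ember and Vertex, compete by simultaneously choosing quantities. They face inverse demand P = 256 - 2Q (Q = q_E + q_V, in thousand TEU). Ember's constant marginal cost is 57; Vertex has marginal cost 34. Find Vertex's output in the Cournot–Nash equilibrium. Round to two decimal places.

40.83

Ember's profit: π_E = (256 - 2Q)q_E - (57q_E). Setting ∂π_E/∂q_E = 0: 199 - 4q_E - 2(q_V) = 0.
Vertex's profit: π_V = (256 - 2Q)q_V - (34q_V). Setting ∂π_V/∂q_V = 0: 222 - 4q_V - 2(q_E) = 0.
Rearranging gives the reaction functions q_E = (199 - 2q_V)/4 and q_V = (222 - 2q_E)/4.
Solving the pair: q_E = 88/3, q_V = 245/6.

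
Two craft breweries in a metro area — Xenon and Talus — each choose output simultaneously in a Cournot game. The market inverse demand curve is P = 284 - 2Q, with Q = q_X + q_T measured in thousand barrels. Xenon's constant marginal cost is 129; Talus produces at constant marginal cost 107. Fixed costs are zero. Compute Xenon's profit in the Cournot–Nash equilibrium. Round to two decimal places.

982.72

Xenon's profit: π_X = (284 - 2Q)q_X - (129q_X). Setting ∂π_X/∂q_X = 0: 155 - 4q_X - 2(q_T) = 0.
Talus's first-order condition: 177 - 4q_T - 2(q_X) = 0.
Best responses: q_X = (155 - 2q_T)/4, q_T = (177 - 2q_X)/4.
Substituting one into the other gives q_X = 133/6 and q_T = 199/6.
Price P = 284 - 2·(166/3) = 520/3.
Xenon's profit: (520/3 - 129)·(133/6) = 982.7222.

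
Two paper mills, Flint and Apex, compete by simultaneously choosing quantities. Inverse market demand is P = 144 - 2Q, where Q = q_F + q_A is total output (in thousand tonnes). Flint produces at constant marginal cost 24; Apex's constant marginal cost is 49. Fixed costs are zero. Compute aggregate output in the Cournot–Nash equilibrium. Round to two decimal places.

Flint's profit: π_F = (144 - 2Q)q_F - (24q_F). Setting ∂π_F/∂q_F = 0: 120 - 4q_F - 2(q_A) = 0.
Apex's profit: π_A = (144 - 2Q)q_A - (49q_A). Setting ∂π_A/∂q_A = 0: 95 - 4q_A - 2(q_F) = 0.
Rearranging gives the reaction functions q_F = (120 - 2q_A)/4 and q_A = (95 - 2q_F)/4.
Substituting one into the other gives q_F = 145/6 and q_A = 35/3.
Total output Q = 145/6 + 35/3 = 215/6.

35.83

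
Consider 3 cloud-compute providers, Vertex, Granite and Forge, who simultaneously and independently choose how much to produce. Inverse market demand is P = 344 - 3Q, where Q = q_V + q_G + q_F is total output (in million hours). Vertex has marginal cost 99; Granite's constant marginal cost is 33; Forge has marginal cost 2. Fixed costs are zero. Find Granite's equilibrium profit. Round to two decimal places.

2494.08

Vertex's profit: π_V = (344 - 3Q)q_V - (99q_V). Setting ∂π_V/∂q_V = 0: 245 - 6q_V - 3(q_G + q_F) = 0.
Granite's first-order condition: 311 - 6q_G - 3(q_V + q_F) = 0.
Forge's first-order condition: 342 - 6q_F - 3(q_V + q_G) = 0.
Summing all 3 equations gives 898 − 12Q = 0, hence Q = 449/6.
Back-substituting: q_V = (245 − 449/2)/3 = 41/6, q_G = (311 − 449/2)/3 = 173/6, q_F = (342 − 449/2)/3 = 235/6.
Price P = 344 - 3·(449/6) = 239/2.
Granite's profit: (239/2 - 33)·(173/6) = 2494.0833.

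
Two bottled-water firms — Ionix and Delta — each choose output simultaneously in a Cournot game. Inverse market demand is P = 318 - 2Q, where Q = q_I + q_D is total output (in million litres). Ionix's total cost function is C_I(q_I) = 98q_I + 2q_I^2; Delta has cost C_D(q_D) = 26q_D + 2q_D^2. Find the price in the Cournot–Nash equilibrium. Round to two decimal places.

Ionix's profit: π_I = (318 - 2Q)q_I - (98q_I + 2q_I²). Setting ∂π_I/∂q_I = 0: 220 - 8q_I - 2(q_D) = 0.
Delta's profit: π_D = (318 - 2Q)q_D - (26q_D + 2q_D²). Setting ∂π_D/∂q_D = 0: 292 - 8q_D - 2(q_I) = 0.
Rearranging gives the reaction functions q_I = (220 - 2q_D)/8 and q_D = (292 - 2q_I)/8.
Solving the pair: q_I = 98/5, q_D = 158/5.
Total output Q = 256/5, so price P = 318 - 2·(256/5) = 1078/5.

215.60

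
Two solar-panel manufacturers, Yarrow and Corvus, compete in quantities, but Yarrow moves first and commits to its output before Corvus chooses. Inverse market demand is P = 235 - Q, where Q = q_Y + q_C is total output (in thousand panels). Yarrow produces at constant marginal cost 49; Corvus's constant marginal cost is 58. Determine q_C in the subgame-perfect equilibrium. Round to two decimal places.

Solve by backward induction. Given q_Y, the follower Corvus maximises π_C = (235 - q_Y - q_C)q_C - 58q_C.
Follower FOC: 177 - q_Y - 2q_C = 0, so q_C(q_Y) = (177 - q_Y)/2.
Yarrow substitutes q_C(q_Y) into its own profit: π_Y = q_Y(235 - q_Y - (177 - q_Y)/2) - 49q_Y = (293/2 - (1/2)q_Y)q_Y - 49q_Y.
Maximising: ∂π_Y/∂q_Y = 195/2 - q_Y = 0, giving q_Y = 195/2.
Then q_C = (177 - 195/2)/2 = 159/4.

39.75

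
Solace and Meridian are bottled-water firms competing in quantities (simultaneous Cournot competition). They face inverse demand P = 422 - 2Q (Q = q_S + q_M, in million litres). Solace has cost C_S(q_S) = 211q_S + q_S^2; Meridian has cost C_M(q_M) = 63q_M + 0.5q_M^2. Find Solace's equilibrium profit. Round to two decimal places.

504.00

Solace's profit: π_S = (422 - 2Q)q_S - (211q_S + q_S²). Setting ∂π_S/∂q_S = 0: 211 - 6q_S - 2(q_M) = 0.
Meridian's first-order condition: 359 - 5q_M - 2(q_S) = 0.
Best responses: q_S = (211 - 2q_M)/6, q_M = (359 - 2q_S)/5.
Substituting one into the other gives q_S = 337/26 and q_M = 866/13.
Price P = 422 - 2·79.5769 = 262.8462.
Solace's profit: 262.8462·(337/26) - 211·(337/26) - (337/26)² = 504.0044.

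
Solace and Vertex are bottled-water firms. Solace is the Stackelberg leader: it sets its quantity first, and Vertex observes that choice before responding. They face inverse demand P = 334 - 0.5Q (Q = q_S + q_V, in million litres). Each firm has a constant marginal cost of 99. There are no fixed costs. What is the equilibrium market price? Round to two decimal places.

The follower Vertex best-responds to any q_S: π_V = (334 - 0.5Q)q_V - 99q_V.
∂π_V/∂q_V = 235 - (1/2)q_S - q_V = 0 gives the reaction function q_V = (235 - (1/2)q_S).
Solace substitutes q_V(q_S) into its own profit: π_S = q_S(334 - (1/2)q_S - (235 - (1/2)q_S)/2) - 99q_S = (433/2 - (1/4)q_S)q_S - 99q_S.
The leader's first-order condition 235/2 - (1/2)q_S = 0 yields q_S = 235.
Then q_V = (235 - (1/2)·235) = 235/2.
Total output Q = 705/2, so price P = 334 - (1/2)·(705/2) = 631/4.

157.75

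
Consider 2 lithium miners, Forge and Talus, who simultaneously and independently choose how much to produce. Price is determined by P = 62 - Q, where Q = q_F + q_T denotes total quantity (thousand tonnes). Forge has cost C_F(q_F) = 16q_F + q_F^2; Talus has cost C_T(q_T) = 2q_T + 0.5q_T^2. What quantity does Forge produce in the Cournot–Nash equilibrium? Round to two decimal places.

Forge's profit: π_F = (62 - Q)q_F - (16q_F + q_F²). Setting ∂π_F/∂q_F = 0: 46 - 4q_F - (q_T) = 0.
Talus's profit: π_T = (62 - Q)q_T - (2q_T + (1/2)q_T²). Setting ∂π_T/∂q_T = 0: 60 - 3q_T - (q_F) = 0.
So q_F = (46 - q_T)/4 and q_T = (60 - q_F)/3.
Substituting one into the other gives q_F = 78/11 and q_T = 194/11.

7.09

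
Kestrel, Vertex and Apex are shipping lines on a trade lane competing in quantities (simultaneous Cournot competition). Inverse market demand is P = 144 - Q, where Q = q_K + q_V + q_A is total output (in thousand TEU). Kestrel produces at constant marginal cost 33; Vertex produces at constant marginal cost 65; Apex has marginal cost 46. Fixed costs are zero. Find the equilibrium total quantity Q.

72

Kestrel's profit: π_K = (144 - Q)q_K - (33q_K). Setting ∂π_K/∂q_K = 0: 111 - 2q_K - (q_V + q_A) = 0.
Vertex's profit: π_V = (144 - Q)q_V - (65q_V). Setting ∂π_V/∂q_V = 0: 79 - 2q_V - (q_K + q_A) = 0.
Apex's profit: π_A = (144 - Q)q_A - (46q_A). Setting ∂π_A/∂q_A = 0: 98 - 2q_A - (q_K + q_V) = 0.
Summing all 3 equations gives 288 − 4Q = 0, hence Q = 72.
Back-substituting: q_K = (111 − 72) = 39, q_V = (79 − 72) = 7, q_A = (98 − 72) = 26.
Total output Q = 39 + 7 + 26 = 72.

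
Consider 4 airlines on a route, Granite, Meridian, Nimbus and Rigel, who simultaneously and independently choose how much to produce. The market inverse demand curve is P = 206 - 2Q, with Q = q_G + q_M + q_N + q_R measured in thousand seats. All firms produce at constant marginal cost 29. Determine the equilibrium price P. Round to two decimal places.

64.40

Each firm earns π_i = (206 - 2Q)q_i - 29q_i.
First-order condition (treating rivals' output as given): 177 - 4q_i - 2·Σ_{j≠i} q_j = 0.
By symmetry each firm produces the same amount; substituting Σ_{j≠i} q_j = 3q_i yields q_i = 177/10.
Total output Q = 354/5, so price P = 206 - 2·(354/5) = 322/5.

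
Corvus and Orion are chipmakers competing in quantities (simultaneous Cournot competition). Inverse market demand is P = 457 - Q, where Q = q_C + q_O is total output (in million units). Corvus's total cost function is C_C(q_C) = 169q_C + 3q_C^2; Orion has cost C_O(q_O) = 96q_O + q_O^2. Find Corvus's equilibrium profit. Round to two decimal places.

Corvus's profit: π_C = (457 - Q)q_C - (169q_C + 3q_C²). Setting ∂π_C/∂q_C = 0: 288 - 8q_C - (q_O) = 0.
Orion's first-order condition: 361 - 4q_O - (q_C) = 0.
Best responses: q_C = (288 - q_O)/8, q_O = (361 - q_C)/4.
Solving the pair: q_C = 791/31, q_O = 83.8710.
Price P = 457 - 109.3871 = 347.6129.
Corvus's profit: 347.6129·(791/31) - 169·(791/31) - 3(791/31)² = 2604.2914.

2604.29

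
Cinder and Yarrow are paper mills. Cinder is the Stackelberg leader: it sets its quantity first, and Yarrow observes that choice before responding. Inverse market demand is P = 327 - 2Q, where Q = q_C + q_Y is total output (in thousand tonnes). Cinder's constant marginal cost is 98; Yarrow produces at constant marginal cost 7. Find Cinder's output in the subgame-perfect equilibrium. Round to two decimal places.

34.50

Solve by backward induction. Given q_C, the follower Yarrow maximises π_Y = (327 - 2q_C - 2q_Y)q_Y - 7q_Y.
∂π_Y/∂q_Y = 320 - 2q_C - 4q_Y = 0 gives the reaction function q_Y = (320 - 2q_C)/4.
Cinder substitutes q_Y(q_C) into its own profit: π_C = q_C(327 - 2q_C - (320 - 2q_C)/2) - 98q_C = (167 - q_C)q_C - 98q_C.
Leader FOC: 69 - 2q_C = 0, so q_C = 69/2.
Then q_Y = (320 - 2·(69/2))/4 = 251/4.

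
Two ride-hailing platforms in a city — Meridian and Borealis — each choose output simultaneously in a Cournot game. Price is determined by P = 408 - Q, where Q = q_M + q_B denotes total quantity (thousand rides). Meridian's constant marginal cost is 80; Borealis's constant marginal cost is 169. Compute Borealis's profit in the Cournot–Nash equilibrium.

2500

Meridian's profit: π_M = (408 - Q)q_M - (80q_M). Setting ∂π_M/∂q_M = 0: 328 - 2q_M - (q_B) = 0.
Borealis's first-order condition: 239 - 2q_B - (q_M) = 0.
Best responses: q_M = (328 - q_B)/2, q_B = (239 - q_M)/2.
Solving the pair: q_M = 139, q_B = 50.
Price P = 408 - 189 = 219.
Borealis's profit: (219 - 169)·50 = 2500.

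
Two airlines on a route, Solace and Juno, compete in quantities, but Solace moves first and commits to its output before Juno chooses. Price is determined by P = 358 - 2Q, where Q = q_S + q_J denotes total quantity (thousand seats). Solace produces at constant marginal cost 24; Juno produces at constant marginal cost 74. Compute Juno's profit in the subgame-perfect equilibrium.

Solve by backward induction. Given q_S, the follower Juno maximises π_J = (358 - 2q_S - 2q_J)q_J - 74q_J.
Setting the follower's marginal profit to zero, 284 - 2q_S - 4q_J = 0, i.e. q_J = (284 - 2q_S)/4.
Solace substitutes q_J(q_S) into its own profit: π_S = q_S(358 - 2q_S - (284 - 2q_S)/2) - 24q_S = (216 - q_S)q_S - 24q_S.
Maximising: ∂π_S/∂q_S = 192 - 2q_S = 0, giving q_S = 96.
Then q_J = (284 - 2·96)/4 = 23.
Price P = 358 - 2·119 = 120.
Juno's profit: (120 - 74)·23 = 1058.

1058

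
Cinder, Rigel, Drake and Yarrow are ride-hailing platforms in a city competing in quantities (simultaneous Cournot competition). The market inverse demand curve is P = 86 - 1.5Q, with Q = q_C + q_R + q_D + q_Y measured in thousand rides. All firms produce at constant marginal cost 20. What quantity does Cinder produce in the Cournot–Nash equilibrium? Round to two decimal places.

8.80

A representative firm's profit is π_i = q_i(86 - 1.5Q) - 20q_i.
First-order condition (treating rivals' output as given): 66 - 3q_i - (3/2)·Σ_{j≠i} q_j = 0.
By symmetry each firm produces the same amount; substituting Σ_{j≠i} q_j = 3q_i yields q_i = 66/(15/2) = 44/5.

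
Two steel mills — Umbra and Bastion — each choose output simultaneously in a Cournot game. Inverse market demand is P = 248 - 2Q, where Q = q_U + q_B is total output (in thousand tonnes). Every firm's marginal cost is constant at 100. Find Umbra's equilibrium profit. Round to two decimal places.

A representative firm's profit is π_i = q_i(248 - 2Q) - 100q_i.
First-order condition (treating rivals' output as given): 148 - 4q_i - 2q_j = 0.
By symmetry each firm produces the same amount; substituting q_j = q_i yields q_i = 148/6 = 74/3.
Price P = 248 - 2·(148/3) = 448/3.
Umbra's profit: (448/3 - 100)·(74/3) = 1216.8889.

1216.89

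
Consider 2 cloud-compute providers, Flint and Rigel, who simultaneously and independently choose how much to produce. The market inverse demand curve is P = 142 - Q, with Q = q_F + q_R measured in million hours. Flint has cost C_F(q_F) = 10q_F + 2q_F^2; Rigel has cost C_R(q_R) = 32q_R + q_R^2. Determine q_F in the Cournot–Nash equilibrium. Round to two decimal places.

18.17

Flint's profit: π_F = (142 - Q)q_F - (10q_F + 2q_F²). Setting ∂π_F/∂q_F = 0: 132 - 6q_F - (q_R) = 0.
Rigel's profit: π_R = (142 - Q)q_R - (32q_R + q_R²). Setting ∂π_R/∂q_R = 0: 110 - 4q_R - (q_F) = 0.
Best responses: q_F = (132 - q_R)/6, q_R = (110 - q_F)/4.
Substituting one into the other gives q_F = 418/23 and q_R = 528/23.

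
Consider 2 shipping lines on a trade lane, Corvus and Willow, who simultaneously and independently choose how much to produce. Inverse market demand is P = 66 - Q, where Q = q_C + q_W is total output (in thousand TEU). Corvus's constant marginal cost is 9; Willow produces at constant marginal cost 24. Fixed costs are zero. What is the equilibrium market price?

33

Corvus's profit: π_C = (66 - Q)q_C - (9q_C). Setting ∂π_C/∂q_C = 0: 57 - 2q_C - (q_W) = 0.
Willow's first-order condition: 42 - 2q_W - (q_C) = 0.
Best responses: q_C = (57 - q_W)/2, q_W = (42 - q_C)/2.
Solving the pair: q_C = 24, q_W = 9.
Total output Q = 33, so price P = 66 - 33 = 33.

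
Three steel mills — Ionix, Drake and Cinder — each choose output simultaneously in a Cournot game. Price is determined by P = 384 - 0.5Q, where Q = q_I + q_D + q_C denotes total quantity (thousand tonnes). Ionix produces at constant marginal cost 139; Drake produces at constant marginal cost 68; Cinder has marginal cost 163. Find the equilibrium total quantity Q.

Ionix's profit: π_I = (384 - 0.5Q)q_I - (139q_I). Setting ∂π_I/∂q_I = 0: 245 - q_I - (1/2)(q_D + q_C) = 0.
Drake's first-order condition: 316 - q_D - (1/2)(q_I + q_C) = 0.
Cinder's first-order condition: 221 - q_C - (1/2)(q_I + q_D) = 0.
Adding the 3 conditions: 782 − Q − Q = 0, i.e. Q = 391.
Back-substituting: q_I = (245 − 391/2)/(1/2) = 99, q_D = (316 − 391/2)/(1/2) = 241, q_C = (221 − 391/2)/(1/2) = 51.
Total output Q = 99 + 241 + 51 = 391.

391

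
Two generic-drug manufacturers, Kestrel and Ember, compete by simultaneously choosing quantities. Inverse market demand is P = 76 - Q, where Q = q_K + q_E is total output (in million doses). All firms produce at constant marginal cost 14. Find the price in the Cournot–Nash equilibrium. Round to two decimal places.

Each firm earns π_i = (76 - Q)q_i - 14q_i.
Setting ∂π_i/∂q_i = 0 with rivals' quantities fixed: 62 - 2q_i - q_j = 0.
With identical firms every q_j equals q_i, so q_j = q_i and 62 = 3q_i, giving q_i = 62/3.
Total output Q = 124/3, so price P = 76 - 124/3 = 104/3.

34.67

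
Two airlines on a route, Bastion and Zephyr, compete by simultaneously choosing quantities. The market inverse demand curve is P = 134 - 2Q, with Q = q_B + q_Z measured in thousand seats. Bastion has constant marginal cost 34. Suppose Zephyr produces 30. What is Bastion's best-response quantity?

With the rival's output fixed at 30, Bastion's profit is π_B = (134 - 2·30 - 2q_B)q_B - (34q_B) = (74 - 2q_B)q_B - (34q_B).
∂π_B/∂q_B = 40 - 4q_B = 0, so q_B = 10.

10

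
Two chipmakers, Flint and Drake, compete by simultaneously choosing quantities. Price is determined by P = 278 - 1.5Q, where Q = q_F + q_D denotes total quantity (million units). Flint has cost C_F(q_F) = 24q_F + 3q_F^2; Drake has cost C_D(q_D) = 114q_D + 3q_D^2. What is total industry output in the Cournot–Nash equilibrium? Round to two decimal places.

39.81

Flint's profit: π_F = (278 - 1.5Q)q_F - (24q_F + 3q_F²). Setting ∂π_F/∂q_F = 0: 254 - 9q_F - (3/2)(q_D) = 0.
Drake's first-order condition: 164 - 9q_D - (3/2)(q_F) = 0.
Best responses: q_F = (254 - (3/2)q_D)/9, q_D = (164 - (3/2)q_F)/9.
Solving the pair: q_F = 544/21, q_D = 292/21.
Total output Q = 544/21 + 292/21 = 836/21.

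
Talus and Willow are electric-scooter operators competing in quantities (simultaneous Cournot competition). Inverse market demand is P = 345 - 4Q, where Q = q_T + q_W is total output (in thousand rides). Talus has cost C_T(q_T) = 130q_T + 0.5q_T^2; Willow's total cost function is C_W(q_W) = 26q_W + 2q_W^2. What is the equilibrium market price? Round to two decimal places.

200.87

Talus's profit: π_T = (345 - 4Q)q_T - (130q_T + (1/2)q_T²). Setting ∂π_T/∂q_T = 0: 215 - 9q_T - 4(q_W) = 0.
Willow's first-order condition: 319 - 12q_W - 4(q_T) = 0.
So q_T = (215 - 4q_W)/9 and q_W = (319 - 4q_T)/12.
Solving the pair: q_T = 326/23, q_W = 21.8587.
Total output Q = 36.0326, so price P = 345 - 4·36.0326 = 200.8696.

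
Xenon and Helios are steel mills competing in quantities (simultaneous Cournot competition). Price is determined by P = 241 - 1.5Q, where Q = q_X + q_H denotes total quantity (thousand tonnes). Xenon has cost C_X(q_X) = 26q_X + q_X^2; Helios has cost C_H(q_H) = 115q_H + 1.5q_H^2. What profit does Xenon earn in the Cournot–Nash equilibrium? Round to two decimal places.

3935.40

Xenon's profit: π_X = (241 - 1.5Q)q_X - (26q_X + q_X²). Setting ∂π_X/∂q_X = 0: 215 - 5q_X - (3/2)(q_H) = 0.
Helios's profit: π_H = (241 - 1.5Q)q_H - (115q_H + (3/2)q_H²). Setting ∂π_H/∂q_H = 0: 126 - 6q_H - (3/2)(q_X) = 0.
Rearranging gives the reaction functions q_X = (215 - (3/2)q_H)/5 and q_H = (126 - (3/2)q_X)/6.
Solving the pair: q_X = 1468/37, q_H = 410/37.
Price P = 241 - (3/2)·(1878/37) = 164.8649.
Xenon's profit: 164.8649·(1468/37) - 26·(1468/37) - (1468/37)² = 3935.3981.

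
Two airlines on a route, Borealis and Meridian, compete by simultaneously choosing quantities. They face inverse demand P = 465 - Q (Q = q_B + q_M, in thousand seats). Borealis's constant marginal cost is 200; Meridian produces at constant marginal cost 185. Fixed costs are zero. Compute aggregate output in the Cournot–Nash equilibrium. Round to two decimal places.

181.67

Borealis's profit: π_B = (465 - Q)q_B - (200q_B). Setting ∂π_B/∂q_B = 0: 265 - 2q_B - (q_M) = 0.
Meridian's profit: π_M = (465 - Q)q_M - (185q_M). Setting ∂π_M/∂q_M = 0: 280 - 2q_M - (q_B) = 0.
So q_B = (265 - q_M)/2 and q_M = (280 - q_B)/2.
Substituting one into the other gives q_B = 250/3 and q_M = 295/3.
Total output Q = 250/3 + 295/3 = 545/3.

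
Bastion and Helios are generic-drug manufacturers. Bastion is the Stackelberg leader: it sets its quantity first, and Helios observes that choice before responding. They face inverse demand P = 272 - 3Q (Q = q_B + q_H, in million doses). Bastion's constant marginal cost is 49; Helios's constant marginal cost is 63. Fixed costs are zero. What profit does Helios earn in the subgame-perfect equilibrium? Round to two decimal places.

682.52

Solve by backward induction. Given q_B, the follower Helios maximises π_H = (272 - 3q_B - 3q_H)q_H - 63q_H.
∂π_H/∂q_H = 209 - 3q_B - 6q_H = 0 gives the reaction function q_H = (209 - 3q_B)/6.
The leader anticipates this reaction. Substituting into P = 272 - 3Q gives P = 335/2 - (3/2)q_B, so π_B = (335/2 - (3/2)q_B)q_B - 49q_B.
Leader FOC: 237/2 - 3q_B = 0, so q_B = 79/2.
Then q_H = (209 - 3·(79/2))/6 = 181/12.
Price P = 272 - 3·(655/12) = 433/4.
Helios's profit: (433/4 - 63)·(181/12) = 682.5208.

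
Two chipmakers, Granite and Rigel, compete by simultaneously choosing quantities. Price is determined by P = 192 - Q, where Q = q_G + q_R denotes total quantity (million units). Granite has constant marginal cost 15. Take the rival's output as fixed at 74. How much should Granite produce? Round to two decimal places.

51.50

With the rival's output fixed at 74, Granite's profit is π_G = (192 - 74 - q_G)q_G - (15q_G) = (118 - q_G)q_G - (15q_G).
∂π_G/∂q_G = 103 - 2q_G = 0, so q_G = 103/2.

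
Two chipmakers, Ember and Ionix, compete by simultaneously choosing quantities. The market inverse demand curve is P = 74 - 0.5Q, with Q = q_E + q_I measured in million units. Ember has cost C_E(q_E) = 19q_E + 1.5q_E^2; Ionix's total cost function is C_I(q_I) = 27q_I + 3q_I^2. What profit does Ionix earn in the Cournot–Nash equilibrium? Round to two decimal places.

Ember's profit: π_E = (74 - 0.5Q)q_E - (19q_E + (3/2)q_E²). Setting ∂π_E/∂q_E = 0: 55 - 4q_E - (1/2)(q_I) = 0.
Ionix's profit: π_I = (74 - 0.5Q)q_I - (27q_I + 3q_I²). Setting ∂π_I/∂q_I = 0: 47 - 7q_I - (1/2)(q_E) = 0.
Best responses: q_E = (55 - (1/2)q_I)/4, q_I = (47 - (1/2)q_E)/7.
Substituting one into the other gives q_E = 482/37 and q_I = 214/37.
Price P = 74 - (1/2)·(696/37) = 64.5946.
Ionix's profit: 64.5946·(214/37) - 27·(214/37) - 3(214/37)² = 117.0825.

117.08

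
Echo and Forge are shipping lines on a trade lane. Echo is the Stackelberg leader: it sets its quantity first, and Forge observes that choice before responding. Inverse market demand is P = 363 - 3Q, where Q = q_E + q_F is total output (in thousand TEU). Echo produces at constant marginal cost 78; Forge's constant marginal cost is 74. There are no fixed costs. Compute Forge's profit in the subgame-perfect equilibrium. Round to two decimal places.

1837.69

Solve by backward induction. Given q_E, the follower Forge maximises π_F = (363 - 3q_E - 3q_F)q_F - 74q_F.
∂π_F/∂q_F = 289 - 3q_E - 6q_F = 0 gives the reaction function q_F = (289 - 3q_E)/6.
Echo substitutes q_F(q_E) into its own profit: π_E = q_E(363 - 3q_E - (289 - 3q_E)/2) - 78q_E = (437/2 - (3/2)q_E)q_E - 78q_E.
Maximising: ∂π_E/∂q_E = 281/2 - 3q_E = 0, giving q_E = 281/6.
Then q_F = (289 - 3·(281/6))/6 = 99/4.
Price P = 363 - 3·(859/12) = 593/4.
Forge's profit: (593/4 - 74)·(99/4) = 1837.6875.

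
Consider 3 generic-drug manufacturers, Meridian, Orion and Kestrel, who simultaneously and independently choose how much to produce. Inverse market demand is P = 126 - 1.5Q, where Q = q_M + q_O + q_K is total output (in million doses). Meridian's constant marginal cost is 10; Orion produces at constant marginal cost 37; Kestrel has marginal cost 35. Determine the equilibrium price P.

Meridian's profit: π_M = (126 - 1.5Q)q_M - (10q_M). Setting ∂π_M/∂q_M = 0: 116 - 3q_M - (3/2)(q_O + q_K) = 0.
Orion's first-order condition: 89 - 3q_O - (3/2)(q_M + q_K) = 0.
Kestrel's profit: π_K = (126 - 1.5Q)q_K - (35q_K). Setting ∂π_K/∂q_K = 0: 91 - 3q_K - (3/2)(q_M + q_O) = 0.
Adding the 3 first-order conditions: 296 − 6Q = 0, so Q = 148/3.
Back-substituting: q_M = (116 − 74)/(3/2) = 28, q_O = (89 − 74)/(3/2) = 10, q_K = (91 − 74)/(3/2) = 34/3.
Total output Q = 148/3, so price P = 126 - (3/2)·(148/3) = 52.

52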